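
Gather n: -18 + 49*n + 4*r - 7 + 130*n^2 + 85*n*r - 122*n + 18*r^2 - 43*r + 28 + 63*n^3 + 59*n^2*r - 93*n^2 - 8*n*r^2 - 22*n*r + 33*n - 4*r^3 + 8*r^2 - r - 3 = 63*n^3 + n^2*(59*r + 37) + n*(-8*r^2 + 63*r - 40) - 4*r^3 + 26*r^2 - 40*r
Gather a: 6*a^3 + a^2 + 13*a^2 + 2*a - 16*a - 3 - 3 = 6*a^3 + 14*a^2 - 14*a - 6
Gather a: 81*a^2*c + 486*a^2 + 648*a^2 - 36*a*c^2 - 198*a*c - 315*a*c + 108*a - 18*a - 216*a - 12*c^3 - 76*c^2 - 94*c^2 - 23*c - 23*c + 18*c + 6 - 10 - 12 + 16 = a^2*(81*c + 1134) + a*(-36*c^2 - 513*c - 126) - 12*c^3 - 170*c^2 - 28*c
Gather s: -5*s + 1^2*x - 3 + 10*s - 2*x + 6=5*s - x + 3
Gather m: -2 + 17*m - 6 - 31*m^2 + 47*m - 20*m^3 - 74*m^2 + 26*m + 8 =-20*m^3 - 105*m^2 + 90*m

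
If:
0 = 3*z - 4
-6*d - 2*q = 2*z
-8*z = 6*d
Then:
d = -16/9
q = 4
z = 4/3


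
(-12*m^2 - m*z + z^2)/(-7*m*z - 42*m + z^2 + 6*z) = (12*m^2 + m*z - z^2)/(7*m*z + 42*m - z^2 - 6*z)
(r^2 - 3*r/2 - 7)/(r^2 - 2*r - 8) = (r - 7/2)/(r - 4)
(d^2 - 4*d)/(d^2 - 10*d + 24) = d/(d - 6)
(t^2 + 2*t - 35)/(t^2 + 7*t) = (t - 5)/t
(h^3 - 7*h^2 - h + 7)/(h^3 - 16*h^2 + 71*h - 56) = (h + 1)/(h - 8)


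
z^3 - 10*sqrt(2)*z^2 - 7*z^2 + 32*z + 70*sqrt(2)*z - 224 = (z - 7)*(z - 8*sqrt(2))*(z - 2*sqrt(2))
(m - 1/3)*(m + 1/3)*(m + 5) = m^3 + 5*m^2 - m/9 - 5/9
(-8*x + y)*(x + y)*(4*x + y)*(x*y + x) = -32*x^4*y - 32*x^4 - 36*x^3*y^2 - 36*x^3*y - 3*x^2*y^3 - 3*x^2*y^2 + x*y^4 + x*y^3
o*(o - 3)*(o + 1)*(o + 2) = o^4 - 7*o^2 - 6*o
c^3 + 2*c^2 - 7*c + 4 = (c - 1)^2*(c + 4)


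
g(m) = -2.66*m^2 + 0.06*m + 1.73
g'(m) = 0.06 - 5.32*m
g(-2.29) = -12.36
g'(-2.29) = 12.24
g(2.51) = -14.88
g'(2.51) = -13.29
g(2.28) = -11.96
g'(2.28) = -12.07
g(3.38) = -28.46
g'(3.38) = -17.92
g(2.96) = -21.40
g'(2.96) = -15.69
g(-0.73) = 0.27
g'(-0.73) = 3.94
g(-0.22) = 1.59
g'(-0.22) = 1.23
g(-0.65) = 0.57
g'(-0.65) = 3.52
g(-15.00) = -597.67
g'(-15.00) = 79.86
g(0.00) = 1.73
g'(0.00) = 0.06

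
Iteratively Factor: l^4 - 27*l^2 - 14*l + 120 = (l + 3)*(l^3 - 3*l^2 - 18*l + 40) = (l - 2)*(l + 3)*(l^2 - l - 20) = (l - 2)*(l + 3)*(l + 4)*(l - 5)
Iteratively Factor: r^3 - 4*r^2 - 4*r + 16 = (r - 4)*(r^2 - 4) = (r - 4)*(r + 2)*(r - 2)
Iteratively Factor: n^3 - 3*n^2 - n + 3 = (n - 3)*(n^2 - 1) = (n - 3)*(n - 1)*(n + 1)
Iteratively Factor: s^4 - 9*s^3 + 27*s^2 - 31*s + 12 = (s - 4)*(s^3 - 5*s^2 + 7*s - 3) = (s - 4)*(s - 1)*(s^2 - 4*s + 3) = (s - 4)*(s - 1)^2*(s - 3)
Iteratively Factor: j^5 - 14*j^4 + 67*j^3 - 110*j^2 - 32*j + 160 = (j - 5)*(j^4 - 9*j^3 + 22*j^2 - 32) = (j - 5)*(j - 4)*(j^3 - 5*j^2 + 2*j + 8) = (j - 5)*(j - 4)*(j - 2)*(j^2 - 3*j - 4) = (j - 5)*(j - 4)^2*(j - 2)*(j + 1)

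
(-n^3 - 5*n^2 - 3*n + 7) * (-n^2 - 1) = n^5 + 5*n^4 + 4*n^3 - 2*n^2 + 3*n - 7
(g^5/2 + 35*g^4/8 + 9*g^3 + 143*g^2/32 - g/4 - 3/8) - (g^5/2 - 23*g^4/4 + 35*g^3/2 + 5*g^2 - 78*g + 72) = 81*g^4/8 - 17*g^3/2 - 17*g^2/32 + 311*g/4 - 579/8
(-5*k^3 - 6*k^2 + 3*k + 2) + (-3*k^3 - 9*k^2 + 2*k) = -8*k^3 - 15*k^2 + 5*k + 2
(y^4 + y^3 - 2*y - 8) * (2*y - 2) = 2*y^5 - 2*y^3 - 4*y^2 - 12*y + 16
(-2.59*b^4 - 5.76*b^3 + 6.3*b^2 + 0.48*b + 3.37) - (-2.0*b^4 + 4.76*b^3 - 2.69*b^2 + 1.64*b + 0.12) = -0.59*b^4 - 10.52*b^3 + 8.99*b^2 - 1.16*b + 3.25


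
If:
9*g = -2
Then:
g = -2/9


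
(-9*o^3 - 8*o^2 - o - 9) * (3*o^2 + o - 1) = -27*o^5 - 33*o^4 - 2*o^3 - 20*o^2 - 8*o + 9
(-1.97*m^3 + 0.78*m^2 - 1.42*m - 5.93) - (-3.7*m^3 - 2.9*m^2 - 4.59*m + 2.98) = 1.73*m^3 + 3.68*m^2 + 3.17*m - 8.91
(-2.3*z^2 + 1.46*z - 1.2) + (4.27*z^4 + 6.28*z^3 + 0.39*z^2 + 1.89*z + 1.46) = 4.27*z^4 + 6.28*z^3 - 1.91*z^2 + 3.35*z + 0.26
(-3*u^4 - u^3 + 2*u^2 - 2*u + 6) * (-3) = 9*u^4 + 3*u^3 - 6*u^2 + 6*u - 18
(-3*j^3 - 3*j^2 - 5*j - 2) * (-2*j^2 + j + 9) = 6*j^5 + 3*j^4 - 20*j^3 - 28*j^2 - 47*j - 18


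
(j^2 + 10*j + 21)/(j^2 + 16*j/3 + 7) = 3*(j + 7)/(3*j + 7)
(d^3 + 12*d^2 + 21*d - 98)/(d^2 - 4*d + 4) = (d^2 + 14*d + 49)/(d - 2)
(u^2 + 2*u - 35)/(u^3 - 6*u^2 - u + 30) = (u + 7)/(u^2 - u - 6)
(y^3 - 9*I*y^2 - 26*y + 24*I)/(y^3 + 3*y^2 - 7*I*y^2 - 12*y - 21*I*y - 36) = (y - 2*I)/(y + 3)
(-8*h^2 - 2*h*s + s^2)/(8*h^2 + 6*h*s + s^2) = (-4*h + s)/(4*h + s)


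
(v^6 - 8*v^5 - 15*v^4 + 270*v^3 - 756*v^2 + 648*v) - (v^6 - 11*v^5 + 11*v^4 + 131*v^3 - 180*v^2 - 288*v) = 3*v^5 - 26*v^4 + 139*v^3 - 576*v^2 + 936*v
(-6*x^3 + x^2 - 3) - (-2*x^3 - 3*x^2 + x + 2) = -4*x^3 + 4*x^2 - x - 5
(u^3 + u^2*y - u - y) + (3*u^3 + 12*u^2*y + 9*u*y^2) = 4*u^3 + 13*u^2*y + 9*u*y^2 - u - y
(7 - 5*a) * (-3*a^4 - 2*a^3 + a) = 15*a^5 - 11*a^4 - 14*a^3 - 5*a^2 + 7*a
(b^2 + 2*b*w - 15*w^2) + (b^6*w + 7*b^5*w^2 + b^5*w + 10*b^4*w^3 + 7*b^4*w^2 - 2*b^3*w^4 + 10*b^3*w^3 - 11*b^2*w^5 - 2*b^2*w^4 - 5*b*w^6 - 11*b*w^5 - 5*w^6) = b^6*w + 7*b^5*w^2 + b^5*w + 10*b^4*w^3 + 7*b^4*w^2 - 2*b^3*w^4 + 10*b^3*w^3 - 11*b^2*w^5 - 2*b^2*w^4 + b^2 - 5*b*w^6 - 11*b*w^5 + 2*b*w - 5*w^6 - 15*w^2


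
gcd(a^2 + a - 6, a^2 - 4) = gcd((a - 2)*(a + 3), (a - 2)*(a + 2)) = a - 2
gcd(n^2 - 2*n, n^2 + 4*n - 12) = n - 2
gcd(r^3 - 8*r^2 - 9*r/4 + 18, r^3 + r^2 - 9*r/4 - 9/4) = r^2 - 9/4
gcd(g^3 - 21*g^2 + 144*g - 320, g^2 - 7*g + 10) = g - 5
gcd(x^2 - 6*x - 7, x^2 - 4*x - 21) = x - 7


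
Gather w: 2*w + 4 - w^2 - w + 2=-w^2 + w + 6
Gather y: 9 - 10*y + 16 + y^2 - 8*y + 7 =y^2 - 18*y + 32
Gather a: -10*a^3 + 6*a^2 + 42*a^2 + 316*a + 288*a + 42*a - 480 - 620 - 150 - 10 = -10*a^3 + 48*a^2 + 646*a - 1260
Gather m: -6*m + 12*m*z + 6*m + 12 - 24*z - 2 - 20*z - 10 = 12*m*z - 44*z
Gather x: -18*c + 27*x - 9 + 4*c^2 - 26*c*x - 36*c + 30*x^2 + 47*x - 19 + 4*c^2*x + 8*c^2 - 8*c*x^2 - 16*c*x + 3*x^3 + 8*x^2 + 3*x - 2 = 12*c^2 - 54*c + 3*x^3 + x^2*(38 - 8*c) + x*(4*c^2 - 42*c + 77) - 30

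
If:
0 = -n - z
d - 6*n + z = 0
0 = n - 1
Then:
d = 7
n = 1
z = -1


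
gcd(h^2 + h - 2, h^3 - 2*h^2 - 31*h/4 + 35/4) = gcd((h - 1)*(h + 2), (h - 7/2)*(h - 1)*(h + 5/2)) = h - 1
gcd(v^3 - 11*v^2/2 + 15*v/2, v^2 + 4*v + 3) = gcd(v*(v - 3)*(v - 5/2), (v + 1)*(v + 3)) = 1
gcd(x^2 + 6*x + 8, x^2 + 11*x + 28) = x + 4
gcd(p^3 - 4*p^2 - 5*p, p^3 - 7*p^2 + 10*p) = p^2 - 5*p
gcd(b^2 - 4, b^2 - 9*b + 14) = b - 2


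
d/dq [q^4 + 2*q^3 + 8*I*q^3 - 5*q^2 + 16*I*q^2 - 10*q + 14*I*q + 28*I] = 4*q^3 + q^2*(6 + 24*I) + q*(-10 + 32*I) - 10 + 14*I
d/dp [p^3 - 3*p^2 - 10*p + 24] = 3*p^2 - 6*p - 10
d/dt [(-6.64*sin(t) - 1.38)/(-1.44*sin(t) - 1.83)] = 10.164*cos(t)/(1.44*sin(t) + 1.83)^2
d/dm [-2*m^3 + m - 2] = 1 - 6*m^2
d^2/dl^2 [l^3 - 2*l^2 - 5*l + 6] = 6*l - 4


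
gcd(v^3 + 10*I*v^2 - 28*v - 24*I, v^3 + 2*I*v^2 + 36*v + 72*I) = v^2 + 8*I*v - 12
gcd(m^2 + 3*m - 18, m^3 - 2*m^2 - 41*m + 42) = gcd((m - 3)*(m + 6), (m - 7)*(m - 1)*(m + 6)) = m + 6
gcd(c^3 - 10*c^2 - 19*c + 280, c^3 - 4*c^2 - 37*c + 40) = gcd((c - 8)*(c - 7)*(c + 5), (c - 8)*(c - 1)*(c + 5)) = c^2 - 3*c - 40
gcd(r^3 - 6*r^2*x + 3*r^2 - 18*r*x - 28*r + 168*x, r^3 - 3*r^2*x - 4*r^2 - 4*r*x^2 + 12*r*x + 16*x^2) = r - 4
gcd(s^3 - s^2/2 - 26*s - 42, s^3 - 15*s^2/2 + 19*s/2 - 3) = s - 6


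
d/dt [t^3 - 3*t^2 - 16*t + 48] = 3*t^2 - 6*t - 16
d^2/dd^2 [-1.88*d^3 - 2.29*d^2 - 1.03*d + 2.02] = -11.28*d - 4.58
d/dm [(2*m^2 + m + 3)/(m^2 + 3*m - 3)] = (5*m^2 - 18*m - 12)/(m^4 + 6*m^3 + 3*m^2 - 18*m + 9)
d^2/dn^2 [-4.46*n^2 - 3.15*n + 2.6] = -8.92000000000000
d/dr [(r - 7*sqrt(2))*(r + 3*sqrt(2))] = 2*r - 4*sqrt(2)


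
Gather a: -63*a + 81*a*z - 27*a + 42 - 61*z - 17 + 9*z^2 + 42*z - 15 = a*(81*z - 90) + 9*z^2 - 19*z + 10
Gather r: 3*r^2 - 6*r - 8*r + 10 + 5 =3*r^2 - 14*r + 15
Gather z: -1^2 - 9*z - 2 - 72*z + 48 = 45 - 81*z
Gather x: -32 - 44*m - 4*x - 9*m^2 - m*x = -9*m^2 - 44*m + x*(-m - 4) - 32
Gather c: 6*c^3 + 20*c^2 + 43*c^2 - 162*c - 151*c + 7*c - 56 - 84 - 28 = 6*c^3 + 63*c^2 - 306*c - 168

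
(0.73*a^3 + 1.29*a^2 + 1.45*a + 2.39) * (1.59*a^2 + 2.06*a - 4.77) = 1.1607*a^5 + 3.5549*a^4 + 1.4808*a^3 + 0.633800000000001*a^2 - 1.9931*a - 11.4003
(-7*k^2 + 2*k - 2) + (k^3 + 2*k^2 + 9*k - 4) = k^3 - 5*k^2 + 11*k - 6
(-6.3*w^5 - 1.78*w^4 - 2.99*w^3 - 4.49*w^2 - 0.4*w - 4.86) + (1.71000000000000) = -6.3*w^5 - 1.78*w^4 - 2.99*w^3 - 4.49*w^2 - 0.4*w - 3.15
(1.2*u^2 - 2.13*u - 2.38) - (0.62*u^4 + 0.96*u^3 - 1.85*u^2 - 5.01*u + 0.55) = -0.62*u^4 - 0.96*u^3 + 3.05*u^2 + 2.88*u - 2.93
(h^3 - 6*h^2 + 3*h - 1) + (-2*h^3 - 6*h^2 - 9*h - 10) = -h^3 - 12*h^2 - 6*h - 11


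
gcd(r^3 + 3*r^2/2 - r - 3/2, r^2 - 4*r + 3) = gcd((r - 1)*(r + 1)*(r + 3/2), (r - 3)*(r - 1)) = r - 1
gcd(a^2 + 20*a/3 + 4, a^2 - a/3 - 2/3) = a + 2/3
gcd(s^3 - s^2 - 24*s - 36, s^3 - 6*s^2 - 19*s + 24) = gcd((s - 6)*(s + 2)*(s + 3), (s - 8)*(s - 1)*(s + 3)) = s + 3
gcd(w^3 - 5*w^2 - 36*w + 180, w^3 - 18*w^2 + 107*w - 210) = w^2 - 11*w + 30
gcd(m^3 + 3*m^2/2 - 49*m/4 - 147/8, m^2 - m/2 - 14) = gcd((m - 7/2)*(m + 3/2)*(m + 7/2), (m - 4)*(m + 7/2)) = m + 7/2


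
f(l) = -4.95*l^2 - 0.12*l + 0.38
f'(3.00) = -29.82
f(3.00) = -44.53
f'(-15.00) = 148.38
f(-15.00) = -1111.57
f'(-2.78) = 27.40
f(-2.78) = -37.54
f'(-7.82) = 77.30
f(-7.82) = -301.39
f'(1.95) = -19.42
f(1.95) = -18.68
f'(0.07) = -0.81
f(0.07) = 0.35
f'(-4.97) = 49.08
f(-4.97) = -121.29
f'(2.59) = -25.76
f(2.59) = -33.14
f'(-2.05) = 20.18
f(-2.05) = -20.18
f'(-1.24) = 12.16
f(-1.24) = -7.08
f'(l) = -9.9*l - 0.12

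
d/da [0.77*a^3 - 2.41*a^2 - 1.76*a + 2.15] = 2.31*a^2 - 4.82*a - 1.76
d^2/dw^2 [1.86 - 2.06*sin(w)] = 2.06*sin(w)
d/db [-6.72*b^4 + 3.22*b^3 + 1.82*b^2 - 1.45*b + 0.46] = -26.88*b^3 + 9.66*b^2 + 3.64*b - 1.45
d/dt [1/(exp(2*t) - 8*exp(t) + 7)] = 2*(4 - exp(t))*exp(t)/(exp(2*t) - 8*exp(t) + 7)^2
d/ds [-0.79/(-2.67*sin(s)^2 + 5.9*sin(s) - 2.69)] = (4.661 - 4.2186*sin(s))*cos(s)/(2.67*sin(s)^2 - 5.9*sin(s) + 2.69)^2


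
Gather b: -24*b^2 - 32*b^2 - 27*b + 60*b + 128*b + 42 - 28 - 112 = -56*b^2 + 161*b - 98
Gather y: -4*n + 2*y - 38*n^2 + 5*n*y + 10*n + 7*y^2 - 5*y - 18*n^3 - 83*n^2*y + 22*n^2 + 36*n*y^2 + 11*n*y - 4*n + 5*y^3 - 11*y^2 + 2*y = -18*n^3 - 16*n^2 + 2*n + 5*y^3 + y^2*(36*n - 4) + y*(-83*n^2 + 16*n - 1)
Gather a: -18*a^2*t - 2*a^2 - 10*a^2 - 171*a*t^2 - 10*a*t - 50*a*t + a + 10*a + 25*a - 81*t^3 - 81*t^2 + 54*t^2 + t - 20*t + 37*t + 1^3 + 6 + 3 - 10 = a^2*(-18*t - 12) + a*(-171*t^2 - 60*t + 36) - 81*t^3 - 27*t^2 + 18*t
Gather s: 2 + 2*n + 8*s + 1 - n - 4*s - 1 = n + 4*s + 2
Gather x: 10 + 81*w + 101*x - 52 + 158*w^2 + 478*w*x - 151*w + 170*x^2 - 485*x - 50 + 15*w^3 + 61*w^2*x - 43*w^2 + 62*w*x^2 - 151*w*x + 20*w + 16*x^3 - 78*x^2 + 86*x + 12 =15*w^3 + 115*w^2 - 50*w + 16*x^3 + x^2*(62*w + 92) + x*(61*w^2 + 327*w - 298) - 80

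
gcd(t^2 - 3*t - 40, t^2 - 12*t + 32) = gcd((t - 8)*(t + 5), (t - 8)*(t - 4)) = t - 8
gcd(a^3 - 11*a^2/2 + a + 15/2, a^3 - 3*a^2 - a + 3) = a + 1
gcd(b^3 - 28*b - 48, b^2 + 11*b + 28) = b + 4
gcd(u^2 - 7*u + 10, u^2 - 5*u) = u - 5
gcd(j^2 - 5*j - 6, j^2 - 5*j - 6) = j^2 - 5*j - 6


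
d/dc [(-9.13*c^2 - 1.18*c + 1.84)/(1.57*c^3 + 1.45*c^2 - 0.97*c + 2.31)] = (14.3341*c^4 + 3.7052*c^3 + 1.9007*c^2 - 47.5166*c - 0.941)/(2.4649*c^6 + 4.553*c^5 - 0.9433*c^4 + 4.4404*c^3 + 7.6399*c^2 - 4.4814*c + 5.3361)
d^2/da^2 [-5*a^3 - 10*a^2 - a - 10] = -30*a - 20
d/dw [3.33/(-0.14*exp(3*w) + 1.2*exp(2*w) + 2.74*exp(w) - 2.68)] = (1.3986*exp(2*w) - 7.992*exp(w) - 9.1242)*exp(w)/(0.14*exp(3*w) - 1.2*exp(2*w) - 2.74*exp(w) + 2.68)^2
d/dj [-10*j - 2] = -10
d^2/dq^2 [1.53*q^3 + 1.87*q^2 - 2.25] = 9.18*q + 3.74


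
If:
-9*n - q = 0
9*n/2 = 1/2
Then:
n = 1/9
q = -1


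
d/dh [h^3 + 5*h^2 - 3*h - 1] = 3*h^2 + 10*h - 3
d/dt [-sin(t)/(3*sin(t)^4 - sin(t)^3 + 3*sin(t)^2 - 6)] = (9*sin(t)^4 - 2*sin(t)^3 + 3*sin(t)^2 + 6)*cos(t)/(3*sin(t)^4 - sin(t)^3 + 3*sin(t)^2 - 6)^2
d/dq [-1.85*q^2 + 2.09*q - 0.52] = 2.09 - 3.7*q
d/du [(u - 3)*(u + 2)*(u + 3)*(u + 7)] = 4*u^3 + 27*u^2 + 10*u - 81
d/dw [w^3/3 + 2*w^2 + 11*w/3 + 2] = w^2 + 4*w + 11/3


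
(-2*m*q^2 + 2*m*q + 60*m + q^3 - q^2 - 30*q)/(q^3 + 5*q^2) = -2*m/q + 12*m/q^2 + 1 - 6/q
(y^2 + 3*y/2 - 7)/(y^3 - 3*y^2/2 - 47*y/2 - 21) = (y - 2)/(y^2 - 5*y - 6)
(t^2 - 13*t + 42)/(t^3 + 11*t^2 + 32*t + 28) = (t^2 - 13*t + 42)/(t^3 + 11*t^2 + 32*t + 28)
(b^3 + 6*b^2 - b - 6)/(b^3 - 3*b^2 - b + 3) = (b + 6)/(b - 3)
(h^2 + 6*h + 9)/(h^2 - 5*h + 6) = (h^2 + 6*h + 9)/(h^2 - 5*h + 6)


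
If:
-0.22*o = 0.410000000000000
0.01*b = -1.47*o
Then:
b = 273.95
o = -1.86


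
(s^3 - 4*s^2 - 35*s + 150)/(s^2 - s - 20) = (s^2 + s - 30)/(s + 4)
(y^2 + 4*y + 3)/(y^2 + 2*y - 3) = (y + 1)/(y - 1)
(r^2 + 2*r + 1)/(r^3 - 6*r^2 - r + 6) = (r + 1)/(r^2 - 7*r + 6)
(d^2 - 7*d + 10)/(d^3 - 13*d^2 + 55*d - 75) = (d - 2)/(d^2 - 8*d + 15)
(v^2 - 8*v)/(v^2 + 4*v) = (v - 8)/(v + 4)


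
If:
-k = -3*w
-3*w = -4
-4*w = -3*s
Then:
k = 4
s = 16/9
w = 4/3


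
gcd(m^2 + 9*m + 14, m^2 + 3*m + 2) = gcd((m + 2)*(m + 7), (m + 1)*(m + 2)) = m + 2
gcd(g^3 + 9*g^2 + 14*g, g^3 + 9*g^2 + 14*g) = g^3 + 9*g^2 + 14*g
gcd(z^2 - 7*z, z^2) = z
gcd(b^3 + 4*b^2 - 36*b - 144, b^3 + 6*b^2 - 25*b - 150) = b + 6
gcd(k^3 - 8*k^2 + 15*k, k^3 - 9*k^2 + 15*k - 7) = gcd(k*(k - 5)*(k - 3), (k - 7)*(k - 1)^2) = 1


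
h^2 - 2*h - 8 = (h - 4)*(h + 2)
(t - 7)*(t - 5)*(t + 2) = t^3 - 10*t^2 + 11*t + 70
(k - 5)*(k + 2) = k^2 - 3*k - 10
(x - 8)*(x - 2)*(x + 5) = x^3 - 5*x^2 - 34*x + 80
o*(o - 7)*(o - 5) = o^3 - 12*o^2 + 35*o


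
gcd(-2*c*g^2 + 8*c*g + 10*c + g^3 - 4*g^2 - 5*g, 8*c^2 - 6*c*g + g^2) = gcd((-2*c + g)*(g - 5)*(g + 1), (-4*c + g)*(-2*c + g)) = 2*c - g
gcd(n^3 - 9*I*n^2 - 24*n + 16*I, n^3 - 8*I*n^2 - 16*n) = n^2 - 8*I*n - 16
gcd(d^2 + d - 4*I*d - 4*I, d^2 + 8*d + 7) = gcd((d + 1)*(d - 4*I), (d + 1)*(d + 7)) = d + 1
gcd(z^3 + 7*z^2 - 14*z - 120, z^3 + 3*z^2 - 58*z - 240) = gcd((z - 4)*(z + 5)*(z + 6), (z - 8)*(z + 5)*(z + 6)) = z^2 + 11*z + 30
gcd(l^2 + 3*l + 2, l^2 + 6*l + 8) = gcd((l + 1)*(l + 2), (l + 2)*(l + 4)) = l + 2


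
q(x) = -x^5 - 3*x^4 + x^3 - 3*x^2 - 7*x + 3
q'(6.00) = -9007.00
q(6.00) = -11595.00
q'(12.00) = -124063.00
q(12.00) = -309825.00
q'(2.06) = -201.57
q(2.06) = -106.53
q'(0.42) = -10.04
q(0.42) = -0.50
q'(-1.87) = 32.04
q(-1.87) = -14.76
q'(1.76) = -121.66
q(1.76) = -58.83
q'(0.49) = -10.92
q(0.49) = -1.23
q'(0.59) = -12.57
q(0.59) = -2.40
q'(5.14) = -5078.12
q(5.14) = -5658.12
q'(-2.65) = 6.71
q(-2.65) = -35.39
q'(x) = -5*x^4 - 12*x^3 + 3*x^2 - 6*x - 7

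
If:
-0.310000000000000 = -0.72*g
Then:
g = 0.43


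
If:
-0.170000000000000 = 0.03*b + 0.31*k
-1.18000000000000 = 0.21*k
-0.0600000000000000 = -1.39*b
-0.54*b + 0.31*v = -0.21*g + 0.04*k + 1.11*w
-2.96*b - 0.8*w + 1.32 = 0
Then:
No Solution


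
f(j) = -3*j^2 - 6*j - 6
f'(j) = -6*j - 6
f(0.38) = -8.71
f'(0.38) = -8.28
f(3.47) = -62.94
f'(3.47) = -26.82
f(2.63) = -42.53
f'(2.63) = -21.78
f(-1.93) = -5.59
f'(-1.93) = 5.58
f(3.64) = -67.59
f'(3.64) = -27.84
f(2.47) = -39.12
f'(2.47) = -20.82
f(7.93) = -242.23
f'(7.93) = -53.58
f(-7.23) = -119.44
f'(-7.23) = 37.38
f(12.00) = -510.00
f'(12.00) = -78.00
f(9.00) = -303.00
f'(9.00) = -60.00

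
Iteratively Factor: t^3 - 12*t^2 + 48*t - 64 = (t - 4)*(t^2 - 8*t + 16) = (t - 4)^2*(t - 4)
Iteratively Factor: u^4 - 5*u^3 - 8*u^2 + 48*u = (u)*(u^3 - 5*u^2 - 8*u + 48) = u*(u - 4)*(u^2 - u - 12) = u*(u - 4)*(u + 3)*(u - 4)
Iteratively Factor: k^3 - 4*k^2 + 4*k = (k - 2)*(k^2 - 2*k) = (k - 2)^2*(k)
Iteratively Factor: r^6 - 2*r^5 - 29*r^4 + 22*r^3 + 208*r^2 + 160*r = (r + 2)*(r^5 - 4*r^4 - 21*r^3 + 64*r^2 + 80*r) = (r + 1)*(r + 2)*(r^4 - 5*r^3 - 16*r^2 + 80*r) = r*(r + 1)*(r + 2)*(r^3 - 5*r^2 - 16*r + 80) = r*(r - 4)*(r + 1)*(r + 2)*(r^2 - r - 20) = r*(r - 4)*(r + 1)*(r + 2)*(r + 4)*(r - 5)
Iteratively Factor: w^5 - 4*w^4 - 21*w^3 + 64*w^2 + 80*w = (w - 5)*(w^4 + w^3 - 16*w^2 - 16*w) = w*(w - 5)*(w^3 + w^2 - 16*w - 16) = w*(w - 5)*(w + 4)*(w^2 - 3*w - 4) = w*(w - 5)*(w - 4)*(w + 4)*(w + 1)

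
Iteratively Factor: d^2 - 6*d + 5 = (d - 5)*(d - 1)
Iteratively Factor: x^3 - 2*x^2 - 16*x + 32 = (x - 2)*(x^2 - 16) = (x - 4)*(x - 2)*(x + 4)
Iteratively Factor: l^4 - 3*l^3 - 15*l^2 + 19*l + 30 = (l - 2)*(l^3 - l^2 - 17*l - 15) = (l - 2)*(l + 1)*(l^2 - 2*l - 15) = (l - 5)*(l - 2)*(l + 1)*(l + 3)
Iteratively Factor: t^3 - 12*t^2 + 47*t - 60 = (t - 3)*(t^2 - 9*t + 20) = (t - 5)*(t - 3)*(t - 4)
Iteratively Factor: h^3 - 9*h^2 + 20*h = (h - 5)*(h^2 - 4*h) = (h - 5)*(h - 4)*(h)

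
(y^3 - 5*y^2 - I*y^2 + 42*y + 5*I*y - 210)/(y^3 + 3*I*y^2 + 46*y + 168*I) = (y - 5)/(y + 4*I)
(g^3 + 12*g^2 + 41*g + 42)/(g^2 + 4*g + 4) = (g^2 + 10*g + 21)/(g + 2)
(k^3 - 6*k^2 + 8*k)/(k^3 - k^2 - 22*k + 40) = k/(k + 5)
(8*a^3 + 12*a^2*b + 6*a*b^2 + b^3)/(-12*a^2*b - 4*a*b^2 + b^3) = (-4*a^2 - 4*a*b - b^2)/(b*(6*a - b))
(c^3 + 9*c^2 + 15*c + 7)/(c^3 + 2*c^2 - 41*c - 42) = (c + 1)/(c - 6)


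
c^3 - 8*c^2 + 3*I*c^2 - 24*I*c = c*(c - 8)*(c + 3*I)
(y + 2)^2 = y^2 + 4*y + 4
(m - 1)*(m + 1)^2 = m^3 + m^2 - m - 1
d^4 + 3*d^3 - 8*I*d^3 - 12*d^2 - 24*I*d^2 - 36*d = d*(d + 3)*(d - 6*I)*(d - 2*I)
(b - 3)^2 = b^2 - 6*b + 9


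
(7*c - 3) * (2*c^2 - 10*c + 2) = 14*c^3 - 76*c^2 + 44*c - 6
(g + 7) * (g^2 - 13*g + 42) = g^3 - 6*g^2 - 49*g + 294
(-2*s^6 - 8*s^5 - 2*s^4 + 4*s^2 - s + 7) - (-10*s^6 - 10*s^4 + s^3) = 8*s^6 - 8*s^5 + 8*s^4 - s^3 + 4*s^2 - s + 7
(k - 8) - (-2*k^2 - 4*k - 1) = 2*k^2 + 5*k - 7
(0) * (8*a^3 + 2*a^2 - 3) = 0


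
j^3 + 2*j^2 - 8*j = j*(j - 2)*(j + 4)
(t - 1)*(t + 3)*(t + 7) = t^3 + 9*t^2 + 11*t - 21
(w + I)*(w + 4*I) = w^2 + 5*I*w - 4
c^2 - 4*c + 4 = (c - 2)^2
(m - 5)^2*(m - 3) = m^3 - 13*m^2 + 55*m - 75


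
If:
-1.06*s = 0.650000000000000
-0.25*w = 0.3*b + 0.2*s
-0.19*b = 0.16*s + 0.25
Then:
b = -0.80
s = -0.61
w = 1.45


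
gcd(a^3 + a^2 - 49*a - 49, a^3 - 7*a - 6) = a + 1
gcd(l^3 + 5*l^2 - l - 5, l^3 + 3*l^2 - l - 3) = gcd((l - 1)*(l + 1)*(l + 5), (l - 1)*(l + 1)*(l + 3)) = l^2 - 1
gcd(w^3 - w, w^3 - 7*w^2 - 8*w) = w^2 + w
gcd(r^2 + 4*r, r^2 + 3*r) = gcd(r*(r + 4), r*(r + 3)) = r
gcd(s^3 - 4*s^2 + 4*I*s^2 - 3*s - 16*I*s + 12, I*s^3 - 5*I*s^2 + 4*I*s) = s - 4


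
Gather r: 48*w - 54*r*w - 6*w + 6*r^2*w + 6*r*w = 6*r^2*w - 48*r*w + 42*w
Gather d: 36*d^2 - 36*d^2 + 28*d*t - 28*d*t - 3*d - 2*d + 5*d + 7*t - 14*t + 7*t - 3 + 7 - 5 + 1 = 0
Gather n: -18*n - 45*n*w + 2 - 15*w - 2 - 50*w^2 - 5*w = n*(-45*w - 18) - 50*w^2 - 20*w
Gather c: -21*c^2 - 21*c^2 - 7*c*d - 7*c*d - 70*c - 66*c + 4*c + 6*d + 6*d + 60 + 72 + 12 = -42*c^2 + c*(-14*d - 132) + 12*d + 144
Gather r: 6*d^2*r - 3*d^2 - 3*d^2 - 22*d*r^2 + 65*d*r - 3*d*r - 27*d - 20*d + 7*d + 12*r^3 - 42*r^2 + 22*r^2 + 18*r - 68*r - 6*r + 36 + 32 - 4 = -6*d^2 - 40*d + 12*r^3 + r^2*(-22*d - 20) + r*(6*d^2 + 62*d - 56) + 64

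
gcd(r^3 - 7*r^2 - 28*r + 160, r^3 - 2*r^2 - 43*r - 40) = r^2 - 3*r - 40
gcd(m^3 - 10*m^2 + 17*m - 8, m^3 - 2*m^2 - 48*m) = m - 8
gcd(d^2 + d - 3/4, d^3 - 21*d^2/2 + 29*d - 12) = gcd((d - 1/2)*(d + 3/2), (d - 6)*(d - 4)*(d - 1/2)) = d - 1/2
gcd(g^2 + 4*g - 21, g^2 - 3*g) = g - 3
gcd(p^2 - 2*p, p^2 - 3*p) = p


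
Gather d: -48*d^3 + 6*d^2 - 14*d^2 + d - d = -48*d^3 - 8*d^2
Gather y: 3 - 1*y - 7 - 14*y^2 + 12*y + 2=-14*y^2 + 11*y - 2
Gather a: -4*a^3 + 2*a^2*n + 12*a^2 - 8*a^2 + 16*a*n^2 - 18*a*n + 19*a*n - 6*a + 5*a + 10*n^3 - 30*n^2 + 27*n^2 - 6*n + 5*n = -4*a^3 + a^2*(2*n + 4) + a*(16*n^2 + n - 1) + 10*n^3 - 3*n^2 - n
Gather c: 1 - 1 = 0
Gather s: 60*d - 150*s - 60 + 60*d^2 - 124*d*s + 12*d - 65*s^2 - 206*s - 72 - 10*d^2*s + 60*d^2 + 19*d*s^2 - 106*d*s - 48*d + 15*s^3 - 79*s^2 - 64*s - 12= 120*d^2 + 24*d + 15*s^3 + s^2*(19*d - 144) + s*(-10*d^2 - 230*d - 420) - 144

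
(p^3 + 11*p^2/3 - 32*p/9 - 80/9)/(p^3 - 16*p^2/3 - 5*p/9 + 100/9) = (p + 4)/(p - 5)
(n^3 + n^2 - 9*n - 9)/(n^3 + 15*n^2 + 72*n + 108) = (n^2 - 2*n - 3)/(n^2 + 12*n + 36)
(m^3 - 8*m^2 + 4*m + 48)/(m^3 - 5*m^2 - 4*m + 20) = (m^2 - 10*m + 24)/(m^2 - 7*m + 10)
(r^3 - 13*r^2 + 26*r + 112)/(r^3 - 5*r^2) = (r^3 - 13*r^2 + 26*r + 112)/(r^2*(r - 5))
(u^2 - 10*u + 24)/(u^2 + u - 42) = (u - 4)/(u + 7)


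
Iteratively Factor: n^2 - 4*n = (n - 4)*(n)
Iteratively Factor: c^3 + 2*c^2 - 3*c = (c + 3)*(c^2 - c) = (c - 1)*(c + 3)*(c)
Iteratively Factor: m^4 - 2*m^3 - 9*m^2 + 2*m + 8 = (m - 4)*(m^3 + 2*m^2 - m - 2) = (m - 4)*(m - 1)*(m^2 + 3*m + 2) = (m - 4)*(m - 1)*(m + 2)*(m + 1)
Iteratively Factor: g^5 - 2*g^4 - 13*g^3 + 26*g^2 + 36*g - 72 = (g - 3)*(g^4 + g^3 - 10*g^2 - 4*g + 24) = (g - 3)*(g + 3)*(g^3 - 2*g^2 - 4*g + 8) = (g - 3)*(g - 2)*(g + 3)*(g^2 - 4) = (g - 3)*(g - 2)^2*(g + 3)*(g + 2)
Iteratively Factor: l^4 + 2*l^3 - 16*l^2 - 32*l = (l + 2)*(l^3 - 16*l) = (l + 2)*(l + 4)*(l^2 - 4*l) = l*(l + 2)*(l + 4)*(l - 4)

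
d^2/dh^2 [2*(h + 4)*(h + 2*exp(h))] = 4*h*exp(h) + 24*exp(h) + 4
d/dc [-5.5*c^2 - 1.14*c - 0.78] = -11.0*c - 1.14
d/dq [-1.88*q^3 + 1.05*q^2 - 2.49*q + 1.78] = -5.64*q^2 + 2.1*q - 2.49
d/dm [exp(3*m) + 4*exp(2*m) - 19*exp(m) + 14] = (3*exp(2*m) + 8*exp(m) - 19)*exp(m)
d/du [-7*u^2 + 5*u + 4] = 5 - 14*u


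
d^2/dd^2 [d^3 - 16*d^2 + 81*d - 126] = 6*d - 32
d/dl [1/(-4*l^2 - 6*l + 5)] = 2*(4*l + 3)/(4*l^2 + 6*l - 5)^2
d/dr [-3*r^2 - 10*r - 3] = -6*r - 10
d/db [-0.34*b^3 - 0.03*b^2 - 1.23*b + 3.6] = -1.02*b^2 - 0.06*b - 1.23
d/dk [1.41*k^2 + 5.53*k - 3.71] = 2.82*k + 5.53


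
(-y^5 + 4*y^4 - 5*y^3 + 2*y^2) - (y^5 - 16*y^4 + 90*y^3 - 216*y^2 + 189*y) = -2*y^5 + 20*y^4 - 95*y^3 + 218*y^2 - 189*y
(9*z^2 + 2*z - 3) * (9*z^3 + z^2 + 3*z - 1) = 81*z^5 + 27*z^4 + 2*z^3 - 6*z^2 - 11*z + 3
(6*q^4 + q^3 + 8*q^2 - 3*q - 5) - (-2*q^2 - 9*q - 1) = 6*q^4 + q^3 + 10*q^2 + 6*q - 4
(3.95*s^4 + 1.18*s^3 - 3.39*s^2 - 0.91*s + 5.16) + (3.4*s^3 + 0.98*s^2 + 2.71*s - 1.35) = 3.95*s^4 + 4.58*s^3 - 2.41*s^2 + 1.8*s + 3.81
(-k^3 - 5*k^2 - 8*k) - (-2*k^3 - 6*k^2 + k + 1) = k^3 + k^2 - 9*k - 1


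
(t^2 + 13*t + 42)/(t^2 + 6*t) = (t + 7)/t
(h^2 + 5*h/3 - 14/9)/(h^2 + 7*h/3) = (h - 2/3)/h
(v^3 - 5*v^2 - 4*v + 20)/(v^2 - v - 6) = (v^2 - 7*v + 10)/(v - 3)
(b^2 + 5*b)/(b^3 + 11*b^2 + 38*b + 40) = b/(b^2 + 6*b + 8)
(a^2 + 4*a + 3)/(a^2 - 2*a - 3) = (a + 3)/(a - 3)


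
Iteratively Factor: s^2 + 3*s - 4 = (s + 4)*(s - 1)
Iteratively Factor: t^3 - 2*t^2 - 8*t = (t)*(t^2 - 2*t - 8) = t*(t - 4)*(t + 2)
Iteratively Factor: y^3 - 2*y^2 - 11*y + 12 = (y - 4)*(y^2 + 2*y - 3) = (y - 4)*(y + 3)*(y - 1)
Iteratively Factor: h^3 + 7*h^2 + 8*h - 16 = (h - 1)*(h^2 + 8*h + 16) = (h - 1)*(h + 4)*(h + 4)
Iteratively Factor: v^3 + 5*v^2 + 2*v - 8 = (v + 2)*(v^2 + 3*v - 4) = (v + 2)*(v + 4)*(v - 1)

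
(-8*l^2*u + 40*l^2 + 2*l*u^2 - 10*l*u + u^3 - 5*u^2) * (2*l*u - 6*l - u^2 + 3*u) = -16*l^3*u^2 + 128*l^3*u - 240*l^3 + 12*l^2*u^3 - 96*l^2*u^2 + 180*l^2*u - u^5 + 8*u^4 - 15*u^3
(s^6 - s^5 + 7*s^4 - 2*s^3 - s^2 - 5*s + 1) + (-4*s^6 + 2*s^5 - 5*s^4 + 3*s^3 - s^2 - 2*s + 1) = -3*s^6 + s^5 + 2*s^4 + s^3 - 2*s^2 - 7*s + 2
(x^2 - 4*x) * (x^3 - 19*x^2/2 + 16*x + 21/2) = x^5 - 27*x^4/2 + 54*x^3 - 107*x^2/2 - 42*x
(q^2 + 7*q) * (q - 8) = q^3 - q^2 - 56*q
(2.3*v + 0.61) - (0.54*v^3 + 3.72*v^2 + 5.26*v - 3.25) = -0.54*v^3 - 3.72*v^2 - 2.96*v + 3.86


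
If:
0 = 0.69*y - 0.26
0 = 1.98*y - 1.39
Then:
No Solution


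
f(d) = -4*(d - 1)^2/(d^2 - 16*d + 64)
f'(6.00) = -35.00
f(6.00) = -25.00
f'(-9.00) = 0.11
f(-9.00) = -1.38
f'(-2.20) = 0.17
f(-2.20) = -0.39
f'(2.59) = -0.56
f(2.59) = -0.35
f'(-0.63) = 0.14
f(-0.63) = -0.14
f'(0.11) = 0.10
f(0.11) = -0.05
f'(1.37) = -0.07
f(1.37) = -0.01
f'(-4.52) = 0.16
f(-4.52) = -0.78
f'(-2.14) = 0.17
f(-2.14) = -0.38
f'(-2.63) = 0.17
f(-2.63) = -0.47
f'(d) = -4*(16 - 2*d)*(d - 1)^2/(d^2 - 16*d + 64)^2 - 4*(2*d - 2)/(d^2 - 16*d + 64) = 56*(d - 1)/(d^3 - 24*d^2 + 192*d - 512)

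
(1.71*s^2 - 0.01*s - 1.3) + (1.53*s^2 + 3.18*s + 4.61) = 3.24*s^2 + 3.17*s + 3.31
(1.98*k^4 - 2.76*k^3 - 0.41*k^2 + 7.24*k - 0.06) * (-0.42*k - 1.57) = -0.8316*k^5 - 1.9494*k^4 + 4.5054*k^3 - 2.3971*k^2 - 11.3416*k + 0.0942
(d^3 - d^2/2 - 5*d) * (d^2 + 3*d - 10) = d^5 + 5*d^4/2 - 33*d^3/2 - 10*d^2 + 50*d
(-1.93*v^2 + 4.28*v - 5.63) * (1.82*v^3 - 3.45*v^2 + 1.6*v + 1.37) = -3.5126*v^5 + 14.4481*v^4 - 28.1006*v^3 + 23.6274*v^2 - 3.1444*v - 7.7131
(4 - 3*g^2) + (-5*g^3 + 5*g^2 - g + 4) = -5*g^3 + 2*g^2 - g + 8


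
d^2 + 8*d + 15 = (d + 3)*(d + 5)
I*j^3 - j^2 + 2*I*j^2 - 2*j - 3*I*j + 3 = (j + 3)*(j + I)*(I*j - I)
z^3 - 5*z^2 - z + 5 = (z - 5)*(z - 1)*(z + 1)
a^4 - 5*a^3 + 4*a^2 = a^2*(a - 4)*(a - 1)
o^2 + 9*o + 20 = (o + 4)*(o + 5)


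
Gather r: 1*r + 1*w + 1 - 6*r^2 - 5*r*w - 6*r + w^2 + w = -6*r^2 + r*(-5*w - 5) + w^2 + 2*w + 1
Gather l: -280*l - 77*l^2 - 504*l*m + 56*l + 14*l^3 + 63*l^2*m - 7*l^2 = 14*l^3 + l^2*(63*m - 84) + l*(-504*m - 224)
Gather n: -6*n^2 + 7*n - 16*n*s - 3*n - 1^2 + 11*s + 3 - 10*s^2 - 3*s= -6*n^2 + n*(4 - 16*s) - 10*s^2 + 8*s + 2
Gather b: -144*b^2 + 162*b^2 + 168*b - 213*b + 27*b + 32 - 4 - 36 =18*b^2 - 18*b - 8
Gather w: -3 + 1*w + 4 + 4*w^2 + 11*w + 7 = 4*w^2 + 12*w + 8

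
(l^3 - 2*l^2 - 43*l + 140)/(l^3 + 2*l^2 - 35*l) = (l - 4)/l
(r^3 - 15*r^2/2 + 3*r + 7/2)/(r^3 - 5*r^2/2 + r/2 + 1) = (r - 7)/(r - 2)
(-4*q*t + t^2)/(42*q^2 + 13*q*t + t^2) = t*(-4*q + t)/(42*q^2 + 13*q*t + t^2)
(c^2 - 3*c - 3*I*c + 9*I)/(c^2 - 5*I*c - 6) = (c - 3)/(c - 2*I)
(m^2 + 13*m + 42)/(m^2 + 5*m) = (m^2 + 13*m + 42)/(m*(m + 5))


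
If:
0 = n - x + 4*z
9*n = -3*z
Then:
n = -z/3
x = 11*z/3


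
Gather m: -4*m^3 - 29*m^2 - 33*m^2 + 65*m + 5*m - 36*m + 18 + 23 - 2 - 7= -4*m^3 - 62*m^2 + 34*m + 32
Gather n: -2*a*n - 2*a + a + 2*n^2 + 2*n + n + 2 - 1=-a + 2*n^2 + n*(3 - 2*a) + 1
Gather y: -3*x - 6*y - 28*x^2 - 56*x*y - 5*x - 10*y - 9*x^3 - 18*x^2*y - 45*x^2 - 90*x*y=-9*x^3 - 73*x^2 - 8*x + y*(-18*x^2 - 146*x - 16)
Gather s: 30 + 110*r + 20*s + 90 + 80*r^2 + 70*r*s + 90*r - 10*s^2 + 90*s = 80*r^2 + 200*r - 10*s^2 + s*(70*r + 110) + 120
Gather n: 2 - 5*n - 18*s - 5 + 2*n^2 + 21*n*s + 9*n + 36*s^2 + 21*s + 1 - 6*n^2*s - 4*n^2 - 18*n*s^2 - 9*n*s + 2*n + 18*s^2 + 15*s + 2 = n^2*(-6*s - 2) + n*(-18*s^2 + 12*s + 6) + 54*s^2 + 18*s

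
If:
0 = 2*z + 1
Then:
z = -1/2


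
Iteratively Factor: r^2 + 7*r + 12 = (r + 4)*(r + 3)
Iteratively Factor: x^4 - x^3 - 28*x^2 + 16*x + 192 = (x + 3)*(x^3 - 4*x^2 - 16*x + 64) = (x + 3)*(x + 4)*(x^2 - 8*x + 16) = (x - 4)*(x + 3)*(x + 4)*(x - 4)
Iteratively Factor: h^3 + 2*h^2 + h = (h)*(h^2 + 2*h + 1) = h*(h + 1)*(h + 1)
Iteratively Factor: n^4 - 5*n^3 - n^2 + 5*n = (n + 1)*(n^3 - 6*n^2 + 5*n) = (n - 1)*(n + 1)*(n^2 - 5*n) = n*(n - 1)*(n + 1)*(n - 5)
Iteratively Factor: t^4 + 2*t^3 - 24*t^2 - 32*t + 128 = (t + 4)*(t^3 - 2*t^2 - 16*t + 32) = (t + 4)^2*(t^2 - 6*t + 8) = (t - 2)*(t + 4)^2*(t - 4)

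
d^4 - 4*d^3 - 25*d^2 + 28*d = d*(d - 7)*(d - 1)*(d + 4)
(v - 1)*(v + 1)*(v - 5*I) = v^3 - 5*I*v^2 - v + 5*I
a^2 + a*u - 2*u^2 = (a - u)*(a + 2*u)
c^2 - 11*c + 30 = (c - 6)*(c - 5)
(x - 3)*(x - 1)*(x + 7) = x^3 + 3*x^2 - 25*x + 21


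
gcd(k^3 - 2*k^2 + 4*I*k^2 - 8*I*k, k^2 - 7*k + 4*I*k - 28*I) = k + 4*I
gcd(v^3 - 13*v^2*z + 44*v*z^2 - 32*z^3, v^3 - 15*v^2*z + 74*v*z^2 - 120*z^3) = -v + 4*z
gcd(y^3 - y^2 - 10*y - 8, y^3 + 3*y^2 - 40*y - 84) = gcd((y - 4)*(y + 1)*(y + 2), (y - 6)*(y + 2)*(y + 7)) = y + 2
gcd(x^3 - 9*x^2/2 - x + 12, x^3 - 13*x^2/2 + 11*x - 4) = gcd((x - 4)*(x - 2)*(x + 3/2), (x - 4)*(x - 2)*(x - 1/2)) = x^2 - 6*x + 8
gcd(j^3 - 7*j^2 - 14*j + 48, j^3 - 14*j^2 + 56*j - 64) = j^2 - 10*j + 16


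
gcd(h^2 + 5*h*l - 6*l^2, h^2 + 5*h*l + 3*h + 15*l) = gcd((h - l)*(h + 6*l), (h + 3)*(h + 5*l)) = 1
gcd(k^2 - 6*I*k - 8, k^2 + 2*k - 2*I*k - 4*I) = k - 2*I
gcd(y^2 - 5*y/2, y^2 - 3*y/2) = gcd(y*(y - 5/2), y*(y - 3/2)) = y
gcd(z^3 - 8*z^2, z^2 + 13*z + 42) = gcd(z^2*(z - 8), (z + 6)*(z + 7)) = 1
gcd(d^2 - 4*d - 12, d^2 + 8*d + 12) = d + 2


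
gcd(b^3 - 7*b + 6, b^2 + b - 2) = b - 1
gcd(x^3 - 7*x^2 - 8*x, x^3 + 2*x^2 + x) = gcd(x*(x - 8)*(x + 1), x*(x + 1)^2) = x^2 + x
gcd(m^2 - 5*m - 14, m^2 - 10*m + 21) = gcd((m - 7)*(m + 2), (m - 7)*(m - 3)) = m - 7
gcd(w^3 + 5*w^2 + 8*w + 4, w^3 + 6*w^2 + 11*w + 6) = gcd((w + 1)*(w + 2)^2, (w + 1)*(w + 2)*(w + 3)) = w^2 + 3*w + 2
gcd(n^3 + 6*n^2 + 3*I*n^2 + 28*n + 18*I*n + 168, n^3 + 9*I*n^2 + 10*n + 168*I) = n^2 + 3*I*n + 28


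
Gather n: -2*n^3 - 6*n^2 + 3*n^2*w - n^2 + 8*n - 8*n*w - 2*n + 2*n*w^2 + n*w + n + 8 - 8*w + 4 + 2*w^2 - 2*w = -2*n^3 + n^2*(3*w - 7) + n*(2*w^2 - 7*w + 7) + 2*w^2 - 10*w + 12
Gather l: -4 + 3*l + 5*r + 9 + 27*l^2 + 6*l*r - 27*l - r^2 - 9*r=27*l^2 + l*(6*r - 24) - r^2 - 4*r + 5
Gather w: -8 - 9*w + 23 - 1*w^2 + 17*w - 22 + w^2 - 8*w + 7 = 0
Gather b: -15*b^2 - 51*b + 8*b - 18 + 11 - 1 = -15*b^2 - 43*b - 8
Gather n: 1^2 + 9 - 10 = 0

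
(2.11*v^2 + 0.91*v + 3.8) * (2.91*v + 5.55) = 6.1401*v^3 + 14.3586*v^2 + 16.1085*v + 21.09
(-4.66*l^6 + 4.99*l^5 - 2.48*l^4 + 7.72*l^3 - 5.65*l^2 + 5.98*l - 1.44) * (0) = 0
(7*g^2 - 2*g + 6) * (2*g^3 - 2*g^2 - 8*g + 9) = 14*g^5 - 18*g^4 - 40*g^3 + 67*g^2 - 66*g + 54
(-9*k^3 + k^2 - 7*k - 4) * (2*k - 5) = -18*k^4 + 47*k^3 - 19*k^2 + 27*k + 20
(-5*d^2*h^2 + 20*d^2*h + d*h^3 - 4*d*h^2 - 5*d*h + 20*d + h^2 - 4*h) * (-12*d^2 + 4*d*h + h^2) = 60*d^4*h^2 - 240*d^4*h - 32*d^3*h^3 + 128*d^3*h^2 + 60*d^3*h - 240*d^3 - d^2*h^4 + 4*d^2*h^3 - 32*d^2*h^2 + 128*d^2*h + d*h^5 - 4*d*h^4 - d*h^3 + 4*d*h^2 + h^4 - 4*h^3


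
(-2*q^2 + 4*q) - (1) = -2*q^2 + 4*q - 1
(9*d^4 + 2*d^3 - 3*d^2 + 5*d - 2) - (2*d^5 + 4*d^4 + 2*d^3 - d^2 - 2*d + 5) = -2*d^5 + 5*d^4 - 2*d^2 + 7*d - 7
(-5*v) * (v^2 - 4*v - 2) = -5*v^3 + 20*v^2 + 10*v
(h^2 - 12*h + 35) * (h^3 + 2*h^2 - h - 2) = h^5 - 10*h^4 + 10*h^3 + 80*h^2 - 11*h - 70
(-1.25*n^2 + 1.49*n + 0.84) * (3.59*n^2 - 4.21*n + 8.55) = -4.4875*n^4 + 10.6116*n^3 - 13.9448*n^2 + 9.2031*n + 7.182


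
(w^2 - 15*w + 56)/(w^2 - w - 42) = (w - 8)/(w + 6)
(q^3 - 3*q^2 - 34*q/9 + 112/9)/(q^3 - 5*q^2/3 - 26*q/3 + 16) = (q^2 - q/3 - 14/3)/(q^2 + q - 6)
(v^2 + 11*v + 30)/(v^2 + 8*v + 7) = (v^2 + 11*v + 30)/(v^2 + 8*v + 7)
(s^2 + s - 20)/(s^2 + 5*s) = (s - 4)/s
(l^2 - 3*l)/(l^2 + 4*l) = (l - 3)/(l + 4)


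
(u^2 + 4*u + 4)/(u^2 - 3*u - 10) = (u + 2)/(u - 5)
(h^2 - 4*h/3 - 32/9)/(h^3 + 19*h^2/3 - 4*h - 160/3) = (h + 4/3)/(h^2 + 9*h + 20)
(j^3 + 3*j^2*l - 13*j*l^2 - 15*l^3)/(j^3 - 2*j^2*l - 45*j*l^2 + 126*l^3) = (j^2 + 6*j*l + 5*l^2)/(j^2 + j*l - 42*l^2)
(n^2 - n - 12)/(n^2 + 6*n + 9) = (n - 4)/(n + 3)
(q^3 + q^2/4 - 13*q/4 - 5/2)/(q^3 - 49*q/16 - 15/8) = 4*(q + 1)/(4*q + 3)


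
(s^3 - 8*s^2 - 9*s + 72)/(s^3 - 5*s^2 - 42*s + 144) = (s + 3)/(s + 6)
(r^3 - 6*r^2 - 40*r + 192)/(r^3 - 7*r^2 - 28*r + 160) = (r + 6)/(r + 5)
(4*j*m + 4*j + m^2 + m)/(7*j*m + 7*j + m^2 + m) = (4*j + m)/(7*j + m)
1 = 1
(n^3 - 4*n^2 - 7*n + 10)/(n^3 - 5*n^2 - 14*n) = (n^2 - 6*n + 5)/(n*(n - 7))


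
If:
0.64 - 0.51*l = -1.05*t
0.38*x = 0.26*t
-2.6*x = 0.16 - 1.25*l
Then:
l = -2.39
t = -1.77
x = -1.21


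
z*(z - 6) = z^2 - 6*z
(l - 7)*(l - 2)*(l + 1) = l^3 - 8*l^2 + 5*l + 14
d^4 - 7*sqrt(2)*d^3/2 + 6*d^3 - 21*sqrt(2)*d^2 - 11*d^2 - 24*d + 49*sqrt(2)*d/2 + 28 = (d - 1)*(d + 7)*(d - 4*sqrt(2))*(d + sqrt(2)/2)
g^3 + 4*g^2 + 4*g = g*(g + 2)^2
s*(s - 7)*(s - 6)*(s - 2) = s^4 - 15*s^3 + 68*s^2 - 84*s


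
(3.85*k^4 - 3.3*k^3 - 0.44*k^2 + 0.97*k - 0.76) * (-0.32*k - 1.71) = -1.232*k^5 - 5.5275*k^4 + 5.7838*k^3 + 0.442*k^2 - 1.4155*k + 1.2996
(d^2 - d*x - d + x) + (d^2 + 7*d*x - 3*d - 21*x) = 2*d^2 + 6*d*x - 4*d - 20*x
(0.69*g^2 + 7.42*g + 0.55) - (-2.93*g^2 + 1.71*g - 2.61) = 3.62*g^2 + 5.71*g + 3.16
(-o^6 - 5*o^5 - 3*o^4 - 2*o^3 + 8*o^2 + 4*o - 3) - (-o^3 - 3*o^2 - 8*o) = -o^6 - 5*o^5 - 3*o^4 - o^3 + 11*o^2 + 12*o - 3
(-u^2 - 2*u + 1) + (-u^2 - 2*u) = -2*u^2 - 4*u + 1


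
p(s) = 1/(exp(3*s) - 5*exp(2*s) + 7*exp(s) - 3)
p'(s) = (-3*exp(3*s) + 10*exp(2*s) - 7*exp(s))/(exp(3*s) - 5*exp(2*s) + 7*exp(s) - 3)^2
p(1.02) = -1.40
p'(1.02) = -12.76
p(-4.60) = -0.34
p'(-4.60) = -0.01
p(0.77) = -0.88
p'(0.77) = 1.02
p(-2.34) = -0.42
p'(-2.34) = -0.10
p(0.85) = -0.84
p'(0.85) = -0.04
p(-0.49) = -2.79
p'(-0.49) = -9.55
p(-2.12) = -0.45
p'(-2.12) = -0.14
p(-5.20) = -0.34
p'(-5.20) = -0.00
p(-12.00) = -0.33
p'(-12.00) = 0.00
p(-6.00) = -0.34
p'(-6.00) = 0.00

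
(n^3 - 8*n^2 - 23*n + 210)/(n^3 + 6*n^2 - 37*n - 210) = (n - 7)/(n + 7)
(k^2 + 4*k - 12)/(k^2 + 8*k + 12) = (k - 2)/(k + 2)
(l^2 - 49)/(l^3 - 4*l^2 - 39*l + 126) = (l + 7)/(l^2 + 3*l - 18)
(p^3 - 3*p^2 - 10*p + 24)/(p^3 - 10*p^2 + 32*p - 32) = (p + 3)/(p - 4)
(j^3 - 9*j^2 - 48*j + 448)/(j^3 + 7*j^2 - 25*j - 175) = (j^2 - 16*j + 64)/(j^2 - 25)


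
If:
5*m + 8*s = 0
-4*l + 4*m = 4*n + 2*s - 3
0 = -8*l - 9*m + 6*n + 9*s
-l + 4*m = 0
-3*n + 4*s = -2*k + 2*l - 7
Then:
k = -9187/4016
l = 72/251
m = 18/251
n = 1119/2008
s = -45/1004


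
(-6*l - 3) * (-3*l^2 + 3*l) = 18*l^3 - 9*l^2 - 9*l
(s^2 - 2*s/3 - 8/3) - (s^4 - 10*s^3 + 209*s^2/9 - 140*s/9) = -s^4 + 10*s^3 - 200*s^2/9 + 134*s/9 - 8/3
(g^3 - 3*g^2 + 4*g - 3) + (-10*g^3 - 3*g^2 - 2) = -9*g^3 - 6*g^2 + 4*g - 5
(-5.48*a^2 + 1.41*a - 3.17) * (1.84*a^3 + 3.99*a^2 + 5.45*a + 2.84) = -10.0832*a^5 - 19.2708*a^4 - 30.0729*a^3 - 20.527*a^2 - 13.2721*a - 9.0028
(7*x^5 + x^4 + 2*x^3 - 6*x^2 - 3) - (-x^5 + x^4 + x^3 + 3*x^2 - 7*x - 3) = 8*x^5 + x^3 - 9*x^2 + 7*x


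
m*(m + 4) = m^2 + 4*m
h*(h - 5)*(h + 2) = h^3 - 3*h^2 - 10*h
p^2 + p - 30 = (p - 5)*(p + 6)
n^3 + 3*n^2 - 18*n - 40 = (n - 4)*(n + 2)*(n + 5)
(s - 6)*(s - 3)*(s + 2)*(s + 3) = s^4 - 4*s^3 - 21*s^2 + 36*s + 108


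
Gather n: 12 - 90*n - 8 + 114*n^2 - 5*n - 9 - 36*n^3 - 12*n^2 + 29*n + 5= -36*n^3 + 102*n^2 - 66*n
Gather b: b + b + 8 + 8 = 2*b + 16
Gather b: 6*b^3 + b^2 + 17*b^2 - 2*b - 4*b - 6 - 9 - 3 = 6*b^3 + 18*b^2 - 6*b - 18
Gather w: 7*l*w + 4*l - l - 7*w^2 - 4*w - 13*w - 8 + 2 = 3*l - 7*w^2 + w*(7*l - 17) - 6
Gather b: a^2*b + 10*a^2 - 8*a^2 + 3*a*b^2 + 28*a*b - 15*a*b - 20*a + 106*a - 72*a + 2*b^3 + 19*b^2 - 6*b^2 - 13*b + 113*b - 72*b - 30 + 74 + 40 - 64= 2*a^2 + 14*a + 2*b^3 + b^2*(3*a + 13) + b*(a^2 + 13*a + 28) + 20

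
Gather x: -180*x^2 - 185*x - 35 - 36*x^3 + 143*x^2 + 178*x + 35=-36*x^3 - 37*x^2 - 7*x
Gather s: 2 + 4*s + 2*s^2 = 2*s^2 + 4*s + 2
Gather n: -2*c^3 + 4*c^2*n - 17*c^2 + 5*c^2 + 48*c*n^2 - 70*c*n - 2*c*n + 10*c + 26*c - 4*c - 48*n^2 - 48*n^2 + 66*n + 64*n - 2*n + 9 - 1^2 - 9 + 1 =-2*c^3 - 12*c^2 + 32*c + n^2*(48*c - 96) + n*(4*c^2 - 72*c + 128)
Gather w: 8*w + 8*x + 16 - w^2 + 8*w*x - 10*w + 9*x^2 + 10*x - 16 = -w^2 + w*(8*x - 2) + 9*x^2 + 18*x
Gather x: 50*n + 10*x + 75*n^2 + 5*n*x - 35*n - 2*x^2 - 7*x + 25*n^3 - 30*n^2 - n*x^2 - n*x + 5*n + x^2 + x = 25*n^3 + 45*n^2 + 20*n + x^2*(-n - 1) + x*(4*n + 4)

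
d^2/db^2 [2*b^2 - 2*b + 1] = 4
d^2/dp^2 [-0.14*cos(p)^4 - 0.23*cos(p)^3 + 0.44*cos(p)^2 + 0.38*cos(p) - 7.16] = 2.24*cos(p)^4 + 2.07*cos(p)^3 - 3.44*cos(p)^2 - 1.76*cos(p) + 0.88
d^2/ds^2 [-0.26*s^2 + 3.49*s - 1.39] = -0.520000000000000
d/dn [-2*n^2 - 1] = -4*n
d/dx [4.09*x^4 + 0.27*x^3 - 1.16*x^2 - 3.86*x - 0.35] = 16.36*x^3 + 0.81*x^2 - 2.32*x - 3.86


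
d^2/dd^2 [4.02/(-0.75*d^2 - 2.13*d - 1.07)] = (4.5225*d^2 + 12.8439*d - 4.02*(1.5*d + 2.13)*(3.0*d + 4.26) + 6.4521)/(0.75*d^2 + 2.13*d + 1.07)^3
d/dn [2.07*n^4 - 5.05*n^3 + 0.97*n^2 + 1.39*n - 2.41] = 8.28*n^3 - 15.15*n^2 + 1.94*n + 1.39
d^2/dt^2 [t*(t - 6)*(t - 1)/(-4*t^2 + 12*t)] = 3/(t^3 - 9*t^2 + 27*t - 27)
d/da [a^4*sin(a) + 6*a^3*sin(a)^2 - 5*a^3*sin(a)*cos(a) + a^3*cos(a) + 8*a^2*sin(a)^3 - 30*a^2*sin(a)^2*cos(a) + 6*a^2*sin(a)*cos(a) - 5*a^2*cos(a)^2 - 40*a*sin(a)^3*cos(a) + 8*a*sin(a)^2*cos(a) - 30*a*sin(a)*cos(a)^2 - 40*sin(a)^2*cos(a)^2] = a^4*cos(a) + 3*a^3*sin(a) + 6*a^3*sin(2*a) - 5*a^3*cos(2*a) + 15*a^2*sin(a)/2 - 5*a^2*sin(2*a)/2 - 45*a^2*sin(3*a)/2 + 9*a^2*cos(a) - 3*a^2*cos(2*a) - 6*a^2*cos(3*a) + 9*a^2 + 10*a*sin(a) + 6*a*sin(2*a) + 2*a*sin(3*a) - 45*a*cos(a)/2 + 40*a*cos(2*a)^2 - 25*a*cos(2*a) - 15*a*cos(3*a)/2 - 25*a - 15*sin(a)/2 - 10*sin(2*a) - 15*sin(3*a)/2 - 15*sin(4*a) + 2*cos(a) - 2*cos(3*a)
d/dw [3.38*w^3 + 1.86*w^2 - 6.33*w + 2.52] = 10.14*w^2 + 3.72*w - 6.33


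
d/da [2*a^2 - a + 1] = 4*a - 1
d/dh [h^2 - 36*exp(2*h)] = 2*h - 72*exp(2*h)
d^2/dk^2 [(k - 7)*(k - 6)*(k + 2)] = 6*k - 22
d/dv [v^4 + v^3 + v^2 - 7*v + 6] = 4*v^3 + 3*v^2 + 2*v - 7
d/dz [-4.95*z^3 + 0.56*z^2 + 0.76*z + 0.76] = -14.85*z^2 + 1.12*z + 0.76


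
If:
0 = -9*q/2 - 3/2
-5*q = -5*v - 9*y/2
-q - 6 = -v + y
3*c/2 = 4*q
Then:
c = -8/9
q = -1/3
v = 143/57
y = -60/19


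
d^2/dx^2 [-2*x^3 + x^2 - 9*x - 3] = 2 - 12*x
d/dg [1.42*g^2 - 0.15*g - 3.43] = 2.84*g - 0.15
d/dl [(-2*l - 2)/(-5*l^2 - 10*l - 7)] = 2*(5*l^2 + 10*l - 10*(l + 1)^2 + 7)/(5*l^2 + 10*l + 7)^2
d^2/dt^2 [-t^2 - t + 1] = -2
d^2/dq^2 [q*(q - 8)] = 2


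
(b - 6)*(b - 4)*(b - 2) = b^3 - 12*b^2 + 44*b - 48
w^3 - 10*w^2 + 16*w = w*(w - 8)*(w - 2)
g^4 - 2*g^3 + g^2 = g^2*(g - 1)^2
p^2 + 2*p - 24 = (p - 4)*(p + 6)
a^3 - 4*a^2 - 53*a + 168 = (a - 8)*(a - 3)*(a + 7)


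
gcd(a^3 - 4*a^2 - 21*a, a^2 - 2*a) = a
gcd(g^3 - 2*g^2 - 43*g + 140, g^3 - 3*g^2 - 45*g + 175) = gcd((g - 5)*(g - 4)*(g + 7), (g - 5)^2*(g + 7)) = g^2 + 2*g - 35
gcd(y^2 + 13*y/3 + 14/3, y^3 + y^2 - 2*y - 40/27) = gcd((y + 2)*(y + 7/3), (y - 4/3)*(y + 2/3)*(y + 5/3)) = 1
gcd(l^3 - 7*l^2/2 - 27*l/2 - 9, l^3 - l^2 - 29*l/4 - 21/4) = l^2 + 5*l/2 + 3/2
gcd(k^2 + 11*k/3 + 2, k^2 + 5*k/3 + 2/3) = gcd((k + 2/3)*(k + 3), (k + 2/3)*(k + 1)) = k + 2/3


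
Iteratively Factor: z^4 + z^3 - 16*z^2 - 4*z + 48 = (z + 4)*(z^3 - 3*z^2 - 4*z + 12) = (z - 3)*(z + 4)*(z^2 - 4) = (z - 3)*(z - 2)*(z + 4)*(z + 2)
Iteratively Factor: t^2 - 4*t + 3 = (t - 1)*(t - 3)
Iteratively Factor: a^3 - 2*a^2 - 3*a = (a - 3)*(a^2 + a) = (a - 3)*(a + 1)*(a)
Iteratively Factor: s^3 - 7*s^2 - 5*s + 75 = (s + 3)*(s^2 - 10*s + 25) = (s - 5)*(s + 3)*(s - 5)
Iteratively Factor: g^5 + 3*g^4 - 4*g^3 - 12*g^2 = (g)*(g^4 + 3*g^3 - 4*g^2 - 12*g) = g*(g + 2)*(g^3 + g^2 - 6*g) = g*(g + 2)*(g + 3)*(g^2 - 2*g) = g^2*(g + 2)*(g + 3)*(g - 2)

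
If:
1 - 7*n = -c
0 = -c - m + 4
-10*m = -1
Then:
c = 39/10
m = 1/10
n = 7/10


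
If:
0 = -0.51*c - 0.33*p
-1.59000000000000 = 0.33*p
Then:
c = 3.12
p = -4.82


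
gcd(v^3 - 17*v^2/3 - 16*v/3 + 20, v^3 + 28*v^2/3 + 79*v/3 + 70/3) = v + 2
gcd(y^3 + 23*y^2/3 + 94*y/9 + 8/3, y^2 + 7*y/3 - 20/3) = 1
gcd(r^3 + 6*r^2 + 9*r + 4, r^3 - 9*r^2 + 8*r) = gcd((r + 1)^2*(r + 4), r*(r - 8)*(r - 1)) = 1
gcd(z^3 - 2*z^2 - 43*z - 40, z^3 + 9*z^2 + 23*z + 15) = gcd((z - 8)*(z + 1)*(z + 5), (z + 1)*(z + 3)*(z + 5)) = z^2 + 6*z + 5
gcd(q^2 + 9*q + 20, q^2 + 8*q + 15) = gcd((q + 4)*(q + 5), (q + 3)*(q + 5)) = q + 5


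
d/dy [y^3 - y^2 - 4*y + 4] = 3*y^2 - 2*y - 4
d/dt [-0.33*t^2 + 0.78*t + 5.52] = 0.78 - 0.66*t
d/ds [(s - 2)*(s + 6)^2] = (s + 6)*(3*s + 2)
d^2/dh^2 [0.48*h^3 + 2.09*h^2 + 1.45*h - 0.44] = 2.88*h + 4.18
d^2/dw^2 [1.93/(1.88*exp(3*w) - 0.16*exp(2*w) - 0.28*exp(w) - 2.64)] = ((-32.6556*exp(2*w) + 1.2352*exp(w) + 0.5404)*(-1.88*exp(3*w) + 0.16*exp(2*w) + 0.28*exp(w) + 2.64) - 1.93*(-11.28*exp(2*w) + 0.64*exp(w) + 0.56)*(-5.64*exp(2*w) + 0.32*exp(w) + 0.28)*exp(w))*exp(w)/(-1.88*exp(3*w) + 0.16*exp(2*w) + 0.28*exp(w) + 2.64)^3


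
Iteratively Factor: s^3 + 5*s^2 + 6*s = (s + 2)*(s^2 + 3*s) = (s + 2)*(s + 3)*(s)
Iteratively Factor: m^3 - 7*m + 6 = (m - 2)*(m^2 + 2*m - 3) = (m - 2)*(m + 3)*(m - 1)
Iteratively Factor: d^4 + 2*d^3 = (d)*(d^3 + 2*d^2) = d^2*(d^2 + 2*d) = d^2*(d + 2)*(d)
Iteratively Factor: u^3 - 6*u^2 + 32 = (u - 4)*(u^2 - 2*u - 8) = (u - 4)*(u + 2)*(u - 4)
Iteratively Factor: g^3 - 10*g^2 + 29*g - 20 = (g - 5)*(g^2 - 5*g + 4) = (g - 5)*(g - 4)*(g - 1)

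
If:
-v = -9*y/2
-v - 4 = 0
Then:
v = -4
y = -8/9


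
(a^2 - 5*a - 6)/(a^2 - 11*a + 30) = (a + 1)/(a - 5)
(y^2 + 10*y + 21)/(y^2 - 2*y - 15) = (y + 7)/(y - 5)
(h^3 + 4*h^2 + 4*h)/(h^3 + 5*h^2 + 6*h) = (h + 2)/(h + 3)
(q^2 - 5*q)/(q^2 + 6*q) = (q - 5)/(q + 6)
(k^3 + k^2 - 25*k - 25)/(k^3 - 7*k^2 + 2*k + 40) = (k^2 + 6*k + 5)/(k^2 - 2*k - 8)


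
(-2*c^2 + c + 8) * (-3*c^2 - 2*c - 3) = 6*c^4 + c^3 - 20*c^2 - 19*c - 24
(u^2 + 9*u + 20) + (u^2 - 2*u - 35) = 2*u^2 + 7*u - 15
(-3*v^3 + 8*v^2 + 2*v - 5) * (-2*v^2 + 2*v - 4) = 6*v^5 - 22*v^4 + 24*v^3 - 18*v^2 - 18*v + 20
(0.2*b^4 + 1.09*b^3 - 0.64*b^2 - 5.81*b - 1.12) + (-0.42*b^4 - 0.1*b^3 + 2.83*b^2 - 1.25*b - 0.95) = -0.22*b^4 + 0.99*b^3 + 2.19*b^2 - 7.06*b - 2.07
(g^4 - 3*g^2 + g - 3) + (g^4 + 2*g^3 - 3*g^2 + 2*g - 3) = 2*g^4 + 2*g^3 - 6*g^2 + 3*g - 6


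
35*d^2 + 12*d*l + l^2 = (5*d + l)*(7*d + l)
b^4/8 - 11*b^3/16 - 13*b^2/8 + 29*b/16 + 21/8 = (b/4 + 1/2)*(b/2 + 1/2)*(b - 7)*(b - 3/2)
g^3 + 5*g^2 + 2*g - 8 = (g - 1)*(g + 2)*(g + 4)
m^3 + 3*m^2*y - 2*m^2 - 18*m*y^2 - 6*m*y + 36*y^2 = (m - 2)*(m - 3*y)*(m + 6*y)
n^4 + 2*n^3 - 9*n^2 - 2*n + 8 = (n - 2)*(n - 1)*(n + 1)*(n + 4)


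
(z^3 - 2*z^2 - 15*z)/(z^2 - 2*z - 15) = z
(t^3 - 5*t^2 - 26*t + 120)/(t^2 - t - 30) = t - 4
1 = 1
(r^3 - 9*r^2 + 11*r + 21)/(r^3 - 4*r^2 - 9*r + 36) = (r^2 - 6*r - 7)/(r^2 - r - 12)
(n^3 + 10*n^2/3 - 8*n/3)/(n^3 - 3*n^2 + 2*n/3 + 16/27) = 9*n*(n + 4)/(9*n^2 - 21*n - 8)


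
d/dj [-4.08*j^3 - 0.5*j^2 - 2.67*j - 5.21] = -12.24*j^2 - 1.0*j - 2.67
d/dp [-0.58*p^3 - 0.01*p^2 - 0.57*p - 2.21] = -1.74*p^2 - 0.02*p - 0.57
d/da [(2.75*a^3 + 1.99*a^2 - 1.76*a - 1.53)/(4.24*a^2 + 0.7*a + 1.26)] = (11.66*a^4 + 3.85*a^3 + 19.2504*a^2 + 17.9892*a - 1.1466)/(17.9776*a^4 + 5.936*a^3 + 11.1748*a^2 + 1.764*a + 1.5876)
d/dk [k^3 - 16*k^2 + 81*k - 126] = 3*k^2 - 32*k + 81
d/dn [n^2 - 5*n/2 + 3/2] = 2*n - 5/2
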